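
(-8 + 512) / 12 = 42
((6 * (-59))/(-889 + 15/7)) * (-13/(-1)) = 16107/3104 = 5.19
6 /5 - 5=-19 /5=-3.80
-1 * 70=-70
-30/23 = -1.30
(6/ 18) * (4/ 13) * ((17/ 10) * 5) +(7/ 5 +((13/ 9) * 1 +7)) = 6269/ 585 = 10.72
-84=-84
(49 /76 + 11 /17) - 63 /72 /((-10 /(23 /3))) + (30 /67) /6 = 10581181 /5193840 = 2.04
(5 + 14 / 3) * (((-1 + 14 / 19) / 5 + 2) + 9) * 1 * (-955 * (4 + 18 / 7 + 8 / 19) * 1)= -1785773600 / 2527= -706677.32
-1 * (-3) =3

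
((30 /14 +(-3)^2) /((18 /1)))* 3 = 13 /7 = 1.86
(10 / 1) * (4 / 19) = 40 / 19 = 2.11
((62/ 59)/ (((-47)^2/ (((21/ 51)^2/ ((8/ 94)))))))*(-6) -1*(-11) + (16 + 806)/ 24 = 45.24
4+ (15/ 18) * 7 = 59/ 6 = 9.83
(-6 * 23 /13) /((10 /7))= -483 /65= -7.43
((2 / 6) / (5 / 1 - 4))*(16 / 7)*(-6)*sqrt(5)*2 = -64*sqrt(5) / 7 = -20.44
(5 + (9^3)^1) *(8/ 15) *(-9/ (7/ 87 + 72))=-1532592/ 31355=-48.88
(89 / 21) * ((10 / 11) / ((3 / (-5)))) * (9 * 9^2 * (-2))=720900 / 77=9362.34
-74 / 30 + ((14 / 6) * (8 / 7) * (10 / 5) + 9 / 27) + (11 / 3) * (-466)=-1705.47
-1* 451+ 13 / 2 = -889 / 2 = -444.50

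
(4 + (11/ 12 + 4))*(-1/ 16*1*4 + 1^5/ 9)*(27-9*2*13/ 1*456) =2113785/ 16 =132111.56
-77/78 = -0.99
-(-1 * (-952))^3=-862801408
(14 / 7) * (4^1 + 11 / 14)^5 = 1350125107 / 268912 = 5020.69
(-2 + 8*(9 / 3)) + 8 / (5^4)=13758 / 625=22.01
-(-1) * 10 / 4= 5 / 2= 2.50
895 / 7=127.86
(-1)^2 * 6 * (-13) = -78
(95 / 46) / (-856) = -95 / 39376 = -0.00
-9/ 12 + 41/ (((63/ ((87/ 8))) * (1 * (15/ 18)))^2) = 19781/ 19600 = 1.01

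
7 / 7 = 1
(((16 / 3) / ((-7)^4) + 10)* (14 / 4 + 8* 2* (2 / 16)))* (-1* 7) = -396253 / 1029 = -385.09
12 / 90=2 / 15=0.13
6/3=2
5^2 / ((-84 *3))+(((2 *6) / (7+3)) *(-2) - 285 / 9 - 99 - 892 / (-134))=-10679903 / 84420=-126.51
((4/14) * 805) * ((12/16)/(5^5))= 69/1250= 0.06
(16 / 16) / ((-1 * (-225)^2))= -0.00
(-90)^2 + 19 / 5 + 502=43029 / 5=8605.80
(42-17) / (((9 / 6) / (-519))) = -8650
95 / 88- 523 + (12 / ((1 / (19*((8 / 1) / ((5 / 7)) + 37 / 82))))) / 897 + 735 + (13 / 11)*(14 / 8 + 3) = 1195596563 / 5393960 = 221.65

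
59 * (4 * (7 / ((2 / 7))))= 5782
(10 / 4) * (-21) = -105 / 2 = -52.50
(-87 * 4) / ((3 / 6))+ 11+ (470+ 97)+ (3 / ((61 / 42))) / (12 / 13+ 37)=-3546976 / 30073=-117.95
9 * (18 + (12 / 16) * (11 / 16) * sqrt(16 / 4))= 5481 / 32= 171.28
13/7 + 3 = 34/7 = 4.86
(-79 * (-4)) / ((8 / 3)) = 237 / 2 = 118.50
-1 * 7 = -7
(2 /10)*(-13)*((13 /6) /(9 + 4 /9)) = -507 /850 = -0.60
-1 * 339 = -339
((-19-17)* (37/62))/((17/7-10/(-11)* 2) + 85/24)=-33264/12059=-2.76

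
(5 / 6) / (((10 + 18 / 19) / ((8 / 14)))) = 95 / 2184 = 0.04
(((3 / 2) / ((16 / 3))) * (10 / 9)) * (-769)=-3845 / 16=-240.31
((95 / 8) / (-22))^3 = -857375 / 5451776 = -0.16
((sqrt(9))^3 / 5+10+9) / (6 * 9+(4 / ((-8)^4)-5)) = 124928 / 250885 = 0.50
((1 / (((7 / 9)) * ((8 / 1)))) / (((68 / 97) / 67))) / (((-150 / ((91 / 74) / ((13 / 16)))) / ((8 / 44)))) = -19497 / 691900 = -0.03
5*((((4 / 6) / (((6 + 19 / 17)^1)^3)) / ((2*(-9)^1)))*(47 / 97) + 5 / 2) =115990647365 / 9279436518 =12.50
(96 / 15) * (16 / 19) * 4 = 2048 / 95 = 21.56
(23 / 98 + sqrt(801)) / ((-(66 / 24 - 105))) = 46 / 20041 + 12* sqrt(89) / 409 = 0.28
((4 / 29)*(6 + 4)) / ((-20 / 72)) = -144 / 29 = -4.97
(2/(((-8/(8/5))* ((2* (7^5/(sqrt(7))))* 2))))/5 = -sqrt(7)/840350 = -0.00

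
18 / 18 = 1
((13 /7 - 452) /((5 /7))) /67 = -3151 /335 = -9.41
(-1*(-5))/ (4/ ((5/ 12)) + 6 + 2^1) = 25/ 88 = 0.28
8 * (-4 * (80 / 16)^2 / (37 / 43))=-34400 / 37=-929.73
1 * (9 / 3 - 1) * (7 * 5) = 70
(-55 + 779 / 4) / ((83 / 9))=5031 / 332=15.15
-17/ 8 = -2.12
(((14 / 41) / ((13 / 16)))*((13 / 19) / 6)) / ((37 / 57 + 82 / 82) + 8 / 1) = 0.00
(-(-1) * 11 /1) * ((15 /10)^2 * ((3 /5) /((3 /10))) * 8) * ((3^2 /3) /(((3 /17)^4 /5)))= 18374620 /3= 6124873.33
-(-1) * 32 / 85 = 32 / 85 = 0.38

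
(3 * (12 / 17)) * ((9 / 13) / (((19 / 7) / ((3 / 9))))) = 756 / 4199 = 0.18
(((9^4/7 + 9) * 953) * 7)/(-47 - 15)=-3156336/31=-101817.29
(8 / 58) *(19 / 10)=38 / 145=0.26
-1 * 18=-18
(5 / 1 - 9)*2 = -8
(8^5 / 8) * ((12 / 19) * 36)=1769472 / 19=93130.11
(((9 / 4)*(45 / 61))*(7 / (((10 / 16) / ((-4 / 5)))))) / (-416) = 567 / 15860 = 0.04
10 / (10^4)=1 / 1000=0.00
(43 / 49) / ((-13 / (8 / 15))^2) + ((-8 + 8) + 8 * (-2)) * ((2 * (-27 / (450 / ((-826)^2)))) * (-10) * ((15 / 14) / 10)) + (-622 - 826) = -2617807272968 / 1863225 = -1404987.20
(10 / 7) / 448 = 5 / 1568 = 0.00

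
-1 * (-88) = 88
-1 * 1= -1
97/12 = 8.08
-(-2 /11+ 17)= -185 /11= -16.82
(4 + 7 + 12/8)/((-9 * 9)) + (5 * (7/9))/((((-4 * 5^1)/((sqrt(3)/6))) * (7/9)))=-25/162- sqrt(3)/24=-0.23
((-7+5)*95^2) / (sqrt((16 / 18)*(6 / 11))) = -9025*sqrt(33) / 2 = -25922.34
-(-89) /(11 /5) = 445 /11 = 40.45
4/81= 0.05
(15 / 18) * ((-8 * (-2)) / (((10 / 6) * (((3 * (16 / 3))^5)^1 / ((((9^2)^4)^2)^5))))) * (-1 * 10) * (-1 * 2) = 109237250264196063121153282514951175712835250524563759404064119743314661776005 / 32768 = 3333656319097780246617227000000000000000000000000000000000000000000000000.00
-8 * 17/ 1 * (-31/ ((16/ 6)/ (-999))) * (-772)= 1219311468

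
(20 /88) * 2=5 /11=0.45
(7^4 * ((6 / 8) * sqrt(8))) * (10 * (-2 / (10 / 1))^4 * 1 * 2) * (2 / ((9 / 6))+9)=148862 * sqrt(2) / 125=1684.18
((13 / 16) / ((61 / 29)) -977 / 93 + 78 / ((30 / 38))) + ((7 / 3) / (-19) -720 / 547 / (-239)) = 33279406998373 / 375768476560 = 88.56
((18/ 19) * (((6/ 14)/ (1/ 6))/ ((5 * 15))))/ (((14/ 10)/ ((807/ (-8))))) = -21789/ 9310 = -2.34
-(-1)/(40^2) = 1/1600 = 0.00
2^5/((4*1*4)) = 2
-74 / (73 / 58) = -4292 / 73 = -58.79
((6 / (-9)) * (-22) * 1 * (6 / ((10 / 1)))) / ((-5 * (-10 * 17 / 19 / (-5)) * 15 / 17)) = -418 / 375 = -1.11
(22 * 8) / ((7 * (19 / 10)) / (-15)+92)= 26400 / 13667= 1.93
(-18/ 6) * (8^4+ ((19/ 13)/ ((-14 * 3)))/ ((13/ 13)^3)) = -2236397/ 182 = -12287.90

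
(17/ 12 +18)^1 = 233/ 12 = 19.42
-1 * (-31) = 31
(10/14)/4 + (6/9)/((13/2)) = 307/1092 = 0.28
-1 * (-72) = 72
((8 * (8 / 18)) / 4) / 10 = 4 / 45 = 0.09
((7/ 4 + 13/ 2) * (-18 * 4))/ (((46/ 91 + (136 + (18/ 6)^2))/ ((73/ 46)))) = -1972971/ 304543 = -6.48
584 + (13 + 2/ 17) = 10151/ 17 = 597.12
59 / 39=1.51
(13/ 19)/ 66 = 13/ 1254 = 0.01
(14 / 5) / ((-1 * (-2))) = 7 / 5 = 1.40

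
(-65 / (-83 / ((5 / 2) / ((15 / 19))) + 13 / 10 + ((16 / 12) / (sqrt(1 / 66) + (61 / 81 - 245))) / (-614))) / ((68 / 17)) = 52515373950*sqrt(66) / 3636053148980632907777 + 4743848765797925341675 / 7272106297961265815554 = 0.65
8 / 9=0.89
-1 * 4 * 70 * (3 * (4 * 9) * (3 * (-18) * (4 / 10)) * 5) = 3265920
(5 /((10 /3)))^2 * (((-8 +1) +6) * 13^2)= -380.25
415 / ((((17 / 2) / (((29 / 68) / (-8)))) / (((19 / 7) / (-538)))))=0.01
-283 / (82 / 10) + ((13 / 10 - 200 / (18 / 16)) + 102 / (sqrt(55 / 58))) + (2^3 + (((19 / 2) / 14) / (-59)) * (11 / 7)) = -4331294411 / 21335580 + 102 * sqrt(3190) / 55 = -98.26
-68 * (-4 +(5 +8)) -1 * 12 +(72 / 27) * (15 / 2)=-604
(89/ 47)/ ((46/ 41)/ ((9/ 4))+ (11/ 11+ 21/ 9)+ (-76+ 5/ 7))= -229887/ 8674555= -0.03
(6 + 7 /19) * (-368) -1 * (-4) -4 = -44528 /19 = -2343.58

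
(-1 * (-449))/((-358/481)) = -603.27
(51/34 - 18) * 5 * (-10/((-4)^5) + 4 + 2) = -507705/1024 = -495.81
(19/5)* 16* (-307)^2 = 28651696/5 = 5730339.20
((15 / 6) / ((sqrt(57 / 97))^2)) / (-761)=-485 / 86754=-0.01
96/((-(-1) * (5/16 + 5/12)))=4608/35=131.66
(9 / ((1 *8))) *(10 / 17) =45 / 68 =0.66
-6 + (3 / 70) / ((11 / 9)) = -4593 / 770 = -5.96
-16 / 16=-1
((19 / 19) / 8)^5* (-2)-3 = -49153 / 16384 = -3.00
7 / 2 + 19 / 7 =87 / 14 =6.21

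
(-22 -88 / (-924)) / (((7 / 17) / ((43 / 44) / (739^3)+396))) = -13747633298226545 / 652594388523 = -21066.12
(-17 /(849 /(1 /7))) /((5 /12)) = -68 /9905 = -0.01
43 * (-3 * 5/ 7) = -645/ 7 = -92.14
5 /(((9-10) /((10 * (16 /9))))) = -88.89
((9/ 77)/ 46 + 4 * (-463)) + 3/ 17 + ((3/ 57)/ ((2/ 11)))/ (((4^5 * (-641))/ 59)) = -1390618726760947/ 750946617344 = -1851.82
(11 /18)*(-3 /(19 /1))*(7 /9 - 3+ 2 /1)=11 /513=0.02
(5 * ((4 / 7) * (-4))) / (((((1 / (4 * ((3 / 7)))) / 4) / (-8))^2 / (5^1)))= -58982400 / 343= -171960.35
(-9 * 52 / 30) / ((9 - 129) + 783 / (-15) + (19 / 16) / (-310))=77376 / 854131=0.09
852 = 852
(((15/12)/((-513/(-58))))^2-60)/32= -63139535/33685632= -1.87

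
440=440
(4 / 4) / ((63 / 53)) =53 / 63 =0.84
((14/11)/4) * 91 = 637/22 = 28.95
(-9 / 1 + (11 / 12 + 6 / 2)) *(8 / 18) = -61 / 27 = -2.26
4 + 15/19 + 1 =110/19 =5.79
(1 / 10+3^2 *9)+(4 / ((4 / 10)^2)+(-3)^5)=-1369 / 10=-136.90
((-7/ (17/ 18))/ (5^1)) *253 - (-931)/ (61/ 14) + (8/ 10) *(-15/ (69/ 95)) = -21213664/ 119255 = -177.88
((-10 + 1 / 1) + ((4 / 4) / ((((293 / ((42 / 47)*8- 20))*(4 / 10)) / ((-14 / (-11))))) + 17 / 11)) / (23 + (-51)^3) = 575181 / 10045311034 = 0.00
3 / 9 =1 / 3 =0.33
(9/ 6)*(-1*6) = -9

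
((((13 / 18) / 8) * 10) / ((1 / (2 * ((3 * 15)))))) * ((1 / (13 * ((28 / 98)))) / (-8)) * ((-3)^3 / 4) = 4725 / 256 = 18.46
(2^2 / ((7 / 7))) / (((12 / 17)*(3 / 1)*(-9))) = -17 / 81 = -0.21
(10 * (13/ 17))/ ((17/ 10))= 1300/ 289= 4.50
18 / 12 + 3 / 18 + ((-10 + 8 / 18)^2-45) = 3886 / 81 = 47.98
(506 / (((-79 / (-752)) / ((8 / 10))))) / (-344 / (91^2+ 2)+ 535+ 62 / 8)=7.10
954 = 954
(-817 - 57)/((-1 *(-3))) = -874/3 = -291.33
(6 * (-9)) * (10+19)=-1566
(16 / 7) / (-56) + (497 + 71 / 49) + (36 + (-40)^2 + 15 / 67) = 7007997 / 3283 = 2134.63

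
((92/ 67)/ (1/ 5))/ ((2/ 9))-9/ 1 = 21.90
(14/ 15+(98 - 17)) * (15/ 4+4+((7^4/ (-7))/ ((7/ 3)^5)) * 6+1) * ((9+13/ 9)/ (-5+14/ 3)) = 237810271/ 4410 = 53925.23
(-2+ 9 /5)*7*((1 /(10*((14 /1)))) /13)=-0.00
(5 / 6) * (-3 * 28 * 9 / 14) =-45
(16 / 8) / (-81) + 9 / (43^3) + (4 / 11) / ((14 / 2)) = 13572323 / 495885159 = 0.03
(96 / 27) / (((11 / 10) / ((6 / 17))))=640 / 561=1.14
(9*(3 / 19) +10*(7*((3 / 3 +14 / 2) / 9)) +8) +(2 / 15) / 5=306389 / 4275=71.67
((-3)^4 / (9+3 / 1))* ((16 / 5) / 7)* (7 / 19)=108 / 95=1.14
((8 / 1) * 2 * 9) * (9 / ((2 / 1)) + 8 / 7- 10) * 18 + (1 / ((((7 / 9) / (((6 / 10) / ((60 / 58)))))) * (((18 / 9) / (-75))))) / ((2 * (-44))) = -27826929 / 2464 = -11293.40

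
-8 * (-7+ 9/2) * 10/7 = 200/7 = 28.57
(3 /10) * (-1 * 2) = -3 /5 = -0.60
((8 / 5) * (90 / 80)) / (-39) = -0.05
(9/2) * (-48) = -216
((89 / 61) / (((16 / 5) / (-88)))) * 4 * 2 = -19580 / 61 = -320.98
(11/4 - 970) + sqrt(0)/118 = -3869/4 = -967.25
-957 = -957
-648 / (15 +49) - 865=-7001 / 8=-875.12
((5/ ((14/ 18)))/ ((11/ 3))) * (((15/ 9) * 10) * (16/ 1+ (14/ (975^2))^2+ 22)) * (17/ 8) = 291891188673541/ 123704831250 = 2359.58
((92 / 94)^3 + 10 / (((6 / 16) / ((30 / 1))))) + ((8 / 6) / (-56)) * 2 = 1746166633 / 2180283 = 800.89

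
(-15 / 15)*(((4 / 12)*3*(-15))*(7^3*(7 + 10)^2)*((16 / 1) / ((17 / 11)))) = 15393840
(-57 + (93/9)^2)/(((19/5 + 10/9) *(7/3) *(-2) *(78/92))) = -7360/2873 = -2.56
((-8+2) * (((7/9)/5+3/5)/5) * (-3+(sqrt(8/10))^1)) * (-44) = -2992/25+5984 * sqrt(5)/375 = -84.00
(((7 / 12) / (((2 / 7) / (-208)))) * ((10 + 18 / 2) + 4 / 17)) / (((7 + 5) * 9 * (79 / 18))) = -69433 / 4029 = -17.23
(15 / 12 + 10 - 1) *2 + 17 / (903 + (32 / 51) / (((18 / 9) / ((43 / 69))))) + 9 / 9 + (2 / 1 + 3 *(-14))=-117479119 / 6356690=-18.48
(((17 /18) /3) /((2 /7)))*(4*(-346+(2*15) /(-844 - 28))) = -17953649 /11772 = -1525.11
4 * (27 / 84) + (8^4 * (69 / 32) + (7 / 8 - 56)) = 491577 / 56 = 8778.16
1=1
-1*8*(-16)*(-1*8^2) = -8192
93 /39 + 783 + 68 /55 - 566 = 157744 /715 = 220.62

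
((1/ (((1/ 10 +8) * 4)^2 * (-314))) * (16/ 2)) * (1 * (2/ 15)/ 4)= -5/ 6180462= -0.00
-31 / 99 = -0.31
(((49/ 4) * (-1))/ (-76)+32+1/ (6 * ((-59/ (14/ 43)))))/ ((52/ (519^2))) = 6681106248153/ 40104896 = 166590.79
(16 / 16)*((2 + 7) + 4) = 13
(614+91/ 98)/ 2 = 8609/ 28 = 307.46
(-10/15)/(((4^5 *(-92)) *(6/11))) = 11/847872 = 0.00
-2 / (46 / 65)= -65 / 23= -2.83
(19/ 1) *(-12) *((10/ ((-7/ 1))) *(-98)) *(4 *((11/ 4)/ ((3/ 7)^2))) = -5734960/ 3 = -1911653.33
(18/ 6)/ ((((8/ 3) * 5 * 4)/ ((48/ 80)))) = 27/ 800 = 0.03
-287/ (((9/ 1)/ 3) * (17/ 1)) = -5.63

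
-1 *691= -691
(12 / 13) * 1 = 12 / 13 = 0.92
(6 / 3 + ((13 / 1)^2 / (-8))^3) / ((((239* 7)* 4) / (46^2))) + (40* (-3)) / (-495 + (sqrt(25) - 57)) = -1396300835835 / 468547072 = -2980.07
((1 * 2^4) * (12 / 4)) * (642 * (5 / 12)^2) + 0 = 5350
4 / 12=1 / 3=0.33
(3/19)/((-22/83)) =-249/418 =-0.60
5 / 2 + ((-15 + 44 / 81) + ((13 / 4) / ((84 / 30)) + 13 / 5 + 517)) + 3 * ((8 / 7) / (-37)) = 426890141 / 839160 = 508.71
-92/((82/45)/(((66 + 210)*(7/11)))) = -3999240/451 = -8867.49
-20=-20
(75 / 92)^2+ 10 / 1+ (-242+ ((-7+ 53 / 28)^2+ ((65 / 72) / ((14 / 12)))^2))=-763895429 / 3732624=-204.65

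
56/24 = 7/3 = 2.33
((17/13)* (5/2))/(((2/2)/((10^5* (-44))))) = -187000000/13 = -14384615.38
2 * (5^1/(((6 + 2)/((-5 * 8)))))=-50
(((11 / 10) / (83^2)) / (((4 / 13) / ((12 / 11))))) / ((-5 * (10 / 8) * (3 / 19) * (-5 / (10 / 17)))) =988 / 14639125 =0.00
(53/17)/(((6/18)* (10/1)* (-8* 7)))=-159/9520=-0.02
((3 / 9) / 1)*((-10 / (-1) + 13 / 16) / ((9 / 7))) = 1211 / 432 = 2.80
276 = 276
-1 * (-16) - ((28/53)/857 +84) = -3088656/45421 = -68.00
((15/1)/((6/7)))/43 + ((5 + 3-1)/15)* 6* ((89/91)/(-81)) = 168967/452790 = 0.37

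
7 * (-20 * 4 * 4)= -2240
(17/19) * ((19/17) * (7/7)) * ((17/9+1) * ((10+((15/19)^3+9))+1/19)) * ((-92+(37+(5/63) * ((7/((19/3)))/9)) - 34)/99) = -14465384024/285012027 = -50.75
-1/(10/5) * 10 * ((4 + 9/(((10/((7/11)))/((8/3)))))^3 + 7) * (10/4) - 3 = -29299019/13310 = -2201.28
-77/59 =-1.31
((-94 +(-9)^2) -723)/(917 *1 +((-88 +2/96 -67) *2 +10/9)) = -1.21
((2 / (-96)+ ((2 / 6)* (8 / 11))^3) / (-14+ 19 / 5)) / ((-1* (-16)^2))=-18935 / 7507095552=-0.00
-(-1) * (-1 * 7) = -7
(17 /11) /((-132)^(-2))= 26928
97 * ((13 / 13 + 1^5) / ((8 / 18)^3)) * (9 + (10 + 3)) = 777843 / 16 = 48615.19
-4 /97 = -0.04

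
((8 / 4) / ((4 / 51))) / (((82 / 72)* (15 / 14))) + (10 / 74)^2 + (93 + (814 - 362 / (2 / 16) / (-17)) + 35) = 5406785607 / 4770965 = 1133.27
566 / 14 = 283 / 7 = 40.43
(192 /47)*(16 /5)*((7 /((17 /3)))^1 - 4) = -3072 /85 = -36.14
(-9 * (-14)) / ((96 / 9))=189 / 16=11.81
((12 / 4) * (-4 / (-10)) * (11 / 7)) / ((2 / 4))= 132 / 35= 3.77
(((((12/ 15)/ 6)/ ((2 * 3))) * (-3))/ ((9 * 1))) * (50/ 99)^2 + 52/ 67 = 13727104/ 17730009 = 0.77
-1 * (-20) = 20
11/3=3.67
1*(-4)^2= 16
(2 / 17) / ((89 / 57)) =114 / 1513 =0.08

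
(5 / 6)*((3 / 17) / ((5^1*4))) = 1 / 136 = 0.01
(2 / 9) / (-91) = -2 / 819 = -0.00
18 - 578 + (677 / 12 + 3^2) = -5935 / 12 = -494.58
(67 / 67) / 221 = 1 / 221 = 0.00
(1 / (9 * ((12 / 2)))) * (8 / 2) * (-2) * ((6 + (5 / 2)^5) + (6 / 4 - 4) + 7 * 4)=-4133 / 216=-19.13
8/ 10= 4/ 5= 0.80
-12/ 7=-1.71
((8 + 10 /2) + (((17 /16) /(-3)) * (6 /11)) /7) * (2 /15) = 7991 /4620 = 1.73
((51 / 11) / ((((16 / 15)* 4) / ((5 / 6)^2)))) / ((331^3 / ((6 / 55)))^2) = 765 / 112027847650317773504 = 0.00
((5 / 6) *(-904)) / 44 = -565 / 33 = -17.12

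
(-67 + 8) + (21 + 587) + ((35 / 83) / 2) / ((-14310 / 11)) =260825431 / 475092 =549.00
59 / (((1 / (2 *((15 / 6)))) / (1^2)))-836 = -541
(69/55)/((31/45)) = 621/341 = 1.82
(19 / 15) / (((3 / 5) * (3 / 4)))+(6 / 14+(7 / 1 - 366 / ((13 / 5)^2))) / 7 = -862718 / 223587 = -3.86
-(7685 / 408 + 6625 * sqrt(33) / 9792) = -7685 / 408-6625 * sqrt(33) / 9792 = -22.72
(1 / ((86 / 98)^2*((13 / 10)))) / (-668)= -12005 / 8028358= -0.00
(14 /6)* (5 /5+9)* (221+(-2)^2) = 5250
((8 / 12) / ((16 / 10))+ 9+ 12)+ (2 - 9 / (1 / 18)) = -1663 / 12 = -138.58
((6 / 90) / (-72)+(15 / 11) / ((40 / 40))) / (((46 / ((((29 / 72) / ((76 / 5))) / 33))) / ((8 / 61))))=469481 / 150488788032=0.00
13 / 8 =1.62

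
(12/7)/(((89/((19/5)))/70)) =5.12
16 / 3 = 5.33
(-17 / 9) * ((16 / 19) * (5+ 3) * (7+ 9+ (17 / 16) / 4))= -11798 / 57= -206.98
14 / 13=1.08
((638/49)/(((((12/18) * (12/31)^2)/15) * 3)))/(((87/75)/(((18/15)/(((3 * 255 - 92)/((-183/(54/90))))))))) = -80603875/263816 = -305.53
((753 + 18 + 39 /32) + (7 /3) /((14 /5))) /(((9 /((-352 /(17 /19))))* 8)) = -4224.00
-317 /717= -0.44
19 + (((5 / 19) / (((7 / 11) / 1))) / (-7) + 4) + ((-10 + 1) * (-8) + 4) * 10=728918 / 931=782.94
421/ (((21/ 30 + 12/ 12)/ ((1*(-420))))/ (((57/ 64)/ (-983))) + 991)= 12598425/ 29789363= 0.42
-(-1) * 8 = 8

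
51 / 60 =17 / 20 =0.85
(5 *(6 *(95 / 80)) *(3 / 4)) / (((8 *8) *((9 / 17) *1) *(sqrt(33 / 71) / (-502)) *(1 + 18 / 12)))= -81073 *sqrt(2343) / 16896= -232.26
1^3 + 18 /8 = 13 /4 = 3.25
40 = 40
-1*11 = -11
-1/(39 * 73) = -1/2847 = -0.00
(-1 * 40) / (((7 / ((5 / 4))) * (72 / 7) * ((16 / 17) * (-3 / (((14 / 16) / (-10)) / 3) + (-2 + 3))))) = -2975 / 418752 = -0.01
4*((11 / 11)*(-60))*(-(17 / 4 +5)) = 2220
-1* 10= -10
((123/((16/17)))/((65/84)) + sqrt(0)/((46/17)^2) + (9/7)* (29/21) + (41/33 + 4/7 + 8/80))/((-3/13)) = -72555169/97020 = -747.84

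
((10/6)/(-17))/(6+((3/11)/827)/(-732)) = -11098340/679218357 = -0.02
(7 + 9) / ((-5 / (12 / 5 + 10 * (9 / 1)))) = -7392 / 25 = -295.68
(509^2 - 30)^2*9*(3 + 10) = 7851568210317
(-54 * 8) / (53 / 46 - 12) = 19872 / 499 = 39.82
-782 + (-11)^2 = -661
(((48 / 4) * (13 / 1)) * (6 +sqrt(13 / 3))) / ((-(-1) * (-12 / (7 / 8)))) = -273 / 4 - 91 * sqrt(39) / 24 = -91.93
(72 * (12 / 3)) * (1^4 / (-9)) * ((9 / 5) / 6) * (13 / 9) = -13.87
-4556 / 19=-239.79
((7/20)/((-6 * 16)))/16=-7/30720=-0.00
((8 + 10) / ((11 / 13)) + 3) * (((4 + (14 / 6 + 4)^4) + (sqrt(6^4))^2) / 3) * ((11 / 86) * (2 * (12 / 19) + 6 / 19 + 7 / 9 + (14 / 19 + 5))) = 14511426148 / 595593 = 24364.67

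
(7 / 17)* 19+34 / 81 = 11351 / 1377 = 8.24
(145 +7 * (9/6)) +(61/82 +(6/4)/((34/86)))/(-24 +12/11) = 27277849/175644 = 155.30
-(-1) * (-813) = -813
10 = 10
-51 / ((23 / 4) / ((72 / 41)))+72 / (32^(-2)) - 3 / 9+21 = 208590914 / 2829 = 73733.09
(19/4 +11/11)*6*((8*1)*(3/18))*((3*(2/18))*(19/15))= 19.42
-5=-5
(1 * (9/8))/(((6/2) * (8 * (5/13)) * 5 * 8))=39/12800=0.00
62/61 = 1.02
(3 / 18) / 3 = 1 / 18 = 0.06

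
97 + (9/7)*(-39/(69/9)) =14564/161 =90.46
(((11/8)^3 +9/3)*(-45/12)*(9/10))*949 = -17934.85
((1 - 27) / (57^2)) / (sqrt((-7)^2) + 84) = -2 / 22743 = -0.00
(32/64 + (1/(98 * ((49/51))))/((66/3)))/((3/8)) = 105746/79233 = 1.33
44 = 44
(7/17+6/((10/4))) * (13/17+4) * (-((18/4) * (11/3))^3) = -695704383/11560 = -60182.04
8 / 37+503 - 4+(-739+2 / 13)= -115262 / 481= -239.63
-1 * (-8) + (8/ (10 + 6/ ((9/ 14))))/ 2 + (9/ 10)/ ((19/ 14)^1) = 24437/ 2755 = 8.87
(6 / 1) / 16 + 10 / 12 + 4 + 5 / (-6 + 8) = 185 / 24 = 7.71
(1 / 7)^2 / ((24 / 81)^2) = 729 / 3136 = 0.23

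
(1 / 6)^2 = 1 / 36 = 0.03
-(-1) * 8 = 8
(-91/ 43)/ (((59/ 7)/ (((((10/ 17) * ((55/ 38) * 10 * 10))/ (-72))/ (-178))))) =-4379375/ 2625521004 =-0.00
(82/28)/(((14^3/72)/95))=35055/4802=7.30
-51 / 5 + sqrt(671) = 15.70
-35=-35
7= 7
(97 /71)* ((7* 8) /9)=5432 /639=8.50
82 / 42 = 41 / 21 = 1.95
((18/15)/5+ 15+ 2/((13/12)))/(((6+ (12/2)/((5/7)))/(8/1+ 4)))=1851/130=14.24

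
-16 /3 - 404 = -1228 /3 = -409.33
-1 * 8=-8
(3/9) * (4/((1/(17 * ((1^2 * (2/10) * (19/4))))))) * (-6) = -646/5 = -129.20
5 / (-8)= -5 / 8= -0.62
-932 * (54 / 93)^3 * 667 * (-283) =34439799.59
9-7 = 2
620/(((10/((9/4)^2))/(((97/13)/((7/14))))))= 243567/52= 4683.98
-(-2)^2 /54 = -2 /27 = -0.07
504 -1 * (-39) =543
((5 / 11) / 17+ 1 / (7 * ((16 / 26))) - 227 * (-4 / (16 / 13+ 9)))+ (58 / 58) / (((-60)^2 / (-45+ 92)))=7970800787 / 89535600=89.02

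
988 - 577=411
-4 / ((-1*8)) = 1 / 2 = 0.50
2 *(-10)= -20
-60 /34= -30 /17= -1.76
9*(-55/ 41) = -495/ 41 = -12.07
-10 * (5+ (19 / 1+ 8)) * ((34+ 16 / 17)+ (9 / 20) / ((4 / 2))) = -191304 / 17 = -11253.18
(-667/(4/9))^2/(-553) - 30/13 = -468733557/115024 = -4075.09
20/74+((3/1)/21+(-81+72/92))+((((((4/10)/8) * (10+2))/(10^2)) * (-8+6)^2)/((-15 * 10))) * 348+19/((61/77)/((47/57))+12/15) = -40965780278123/593112428125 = -69.07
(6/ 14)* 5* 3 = 45/ 7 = 6.43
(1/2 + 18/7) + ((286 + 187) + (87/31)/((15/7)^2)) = 15516019/32550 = 476.68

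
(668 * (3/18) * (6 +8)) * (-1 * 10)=-46760/3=-15586.67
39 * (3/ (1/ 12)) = 1404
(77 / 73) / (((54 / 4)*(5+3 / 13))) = 1001 / 67014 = 0.01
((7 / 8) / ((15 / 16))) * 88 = 1232 / 15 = 82.13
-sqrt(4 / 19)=-2 * sqrt(19) / 19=-0.46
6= 6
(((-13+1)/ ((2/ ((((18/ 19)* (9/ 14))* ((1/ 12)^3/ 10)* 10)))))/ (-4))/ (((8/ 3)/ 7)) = 27/ 19456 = 0.00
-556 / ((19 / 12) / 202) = -1347744 / 19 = -70933.89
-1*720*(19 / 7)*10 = -136800 / 7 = -19542.86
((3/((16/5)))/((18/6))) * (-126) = -39.38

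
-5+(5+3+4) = 7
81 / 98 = 0.83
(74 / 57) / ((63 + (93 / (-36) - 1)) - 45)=296 / 3287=0.09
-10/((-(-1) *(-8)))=5/4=1.25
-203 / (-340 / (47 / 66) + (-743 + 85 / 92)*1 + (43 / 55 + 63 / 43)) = 2075930780 / 12448180469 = 0.17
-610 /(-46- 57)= 610 /103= 5.92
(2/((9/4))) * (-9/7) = -8/7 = -1.14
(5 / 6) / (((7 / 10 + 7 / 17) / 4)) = 1700 / 567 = 3.00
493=493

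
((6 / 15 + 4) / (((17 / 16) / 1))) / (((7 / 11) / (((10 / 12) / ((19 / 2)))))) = 3872 / 6783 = 0.57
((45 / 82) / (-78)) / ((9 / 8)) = -10 / 1599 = -0.01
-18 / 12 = -3 / 2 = -1.50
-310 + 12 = -298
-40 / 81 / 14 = -20 / 567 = -0.04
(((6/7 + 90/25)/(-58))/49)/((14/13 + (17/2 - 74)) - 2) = 2028/85892345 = 0.00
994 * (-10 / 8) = -2485 / 2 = -1242.50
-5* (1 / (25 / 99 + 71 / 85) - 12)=55.40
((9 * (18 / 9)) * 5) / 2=45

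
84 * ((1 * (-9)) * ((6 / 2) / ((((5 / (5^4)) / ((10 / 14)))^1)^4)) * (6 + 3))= -444946289062500 / 343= -1297219501639.94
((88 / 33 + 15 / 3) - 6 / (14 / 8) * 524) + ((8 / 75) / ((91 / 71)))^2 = -83327979251 / 46580625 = -1788.90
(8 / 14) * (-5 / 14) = -10 / 49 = -0.20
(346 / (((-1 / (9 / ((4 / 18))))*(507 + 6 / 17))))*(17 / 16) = -29.35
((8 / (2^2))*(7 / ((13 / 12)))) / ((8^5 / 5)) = 105 / 53248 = 0.00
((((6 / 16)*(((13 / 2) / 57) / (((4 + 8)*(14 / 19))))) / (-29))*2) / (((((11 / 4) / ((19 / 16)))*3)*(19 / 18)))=-13 / 285824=-0.00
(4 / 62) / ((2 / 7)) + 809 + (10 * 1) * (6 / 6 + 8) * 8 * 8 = 203646 / 31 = 6569.23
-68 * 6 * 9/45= -81.60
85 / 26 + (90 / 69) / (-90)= 3.25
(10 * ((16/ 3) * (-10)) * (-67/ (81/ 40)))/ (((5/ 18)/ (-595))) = -1020544000/ 27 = -37797925.93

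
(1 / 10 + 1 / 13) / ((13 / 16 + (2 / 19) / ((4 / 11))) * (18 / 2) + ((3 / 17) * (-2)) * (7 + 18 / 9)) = 59432 / 2264535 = 0.03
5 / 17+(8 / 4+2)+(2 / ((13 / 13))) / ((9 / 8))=929 / 153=6.07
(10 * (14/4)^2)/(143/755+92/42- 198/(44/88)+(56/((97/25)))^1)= -376794075/1166330318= -0.32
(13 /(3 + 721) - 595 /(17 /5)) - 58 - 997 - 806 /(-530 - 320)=-378173703 /307700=-1229.03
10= 10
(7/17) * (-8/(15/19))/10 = -0.42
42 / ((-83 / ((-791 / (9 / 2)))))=22148 / 249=88.95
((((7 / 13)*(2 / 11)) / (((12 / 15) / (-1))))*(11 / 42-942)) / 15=39553 / 5148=7.68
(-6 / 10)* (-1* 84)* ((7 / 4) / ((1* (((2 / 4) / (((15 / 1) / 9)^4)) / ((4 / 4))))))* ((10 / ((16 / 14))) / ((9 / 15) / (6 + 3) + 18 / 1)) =1071875 / 1626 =659.21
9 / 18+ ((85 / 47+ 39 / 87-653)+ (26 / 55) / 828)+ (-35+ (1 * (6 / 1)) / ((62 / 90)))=-325446456883 / 481050405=-676.53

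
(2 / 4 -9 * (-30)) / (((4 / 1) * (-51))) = -541 / 408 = -1.33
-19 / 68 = -0.28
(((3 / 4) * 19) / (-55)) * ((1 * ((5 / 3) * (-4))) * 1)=19 / 11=1.73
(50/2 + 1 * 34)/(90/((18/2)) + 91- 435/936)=18408/31367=0.59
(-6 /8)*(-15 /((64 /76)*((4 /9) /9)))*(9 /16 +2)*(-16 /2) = -2839455 /512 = -5545.81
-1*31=-31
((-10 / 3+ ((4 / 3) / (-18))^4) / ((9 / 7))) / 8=-6200089 / 19131876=-0.32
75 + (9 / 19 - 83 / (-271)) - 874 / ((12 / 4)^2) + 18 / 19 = -944605 / 46341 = -20.38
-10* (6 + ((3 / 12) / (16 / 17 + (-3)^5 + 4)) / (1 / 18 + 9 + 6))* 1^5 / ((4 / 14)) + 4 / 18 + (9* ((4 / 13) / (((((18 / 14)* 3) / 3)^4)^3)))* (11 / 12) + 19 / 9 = -185714102579150824105 / 894835998482291658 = -207.54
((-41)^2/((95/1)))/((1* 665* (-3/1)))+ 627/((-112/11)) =-26680453/433200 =-61.59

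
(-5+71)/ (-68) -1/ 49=-1651/ 1666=-0.99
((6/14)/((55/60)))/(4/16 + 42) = 144/13013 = 0.01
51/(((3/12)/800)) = 163200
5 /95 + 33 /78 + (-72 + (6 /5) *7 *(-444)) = -9388777 /2470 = -3801.12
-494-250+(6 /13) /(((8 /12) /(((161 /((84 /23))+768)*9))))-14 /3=672553 /156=4311.24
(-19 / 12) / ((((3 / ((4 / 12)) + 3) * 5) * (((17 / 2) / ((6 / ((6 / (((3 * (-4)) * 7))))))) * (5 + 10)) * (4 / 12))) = 133 / 2550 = 0.05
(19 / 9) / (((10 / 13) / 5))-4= 175 / 18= 9.72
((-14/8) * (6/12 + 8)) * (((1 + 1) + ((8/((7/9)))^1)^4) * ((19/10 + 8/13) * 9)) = -672383069199/178360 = -3769808.64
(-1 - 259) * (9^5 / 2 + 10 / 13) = -7676570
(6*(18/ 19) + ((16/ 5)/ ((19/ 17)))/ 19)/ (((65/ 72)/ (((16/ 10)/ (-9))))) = -1.15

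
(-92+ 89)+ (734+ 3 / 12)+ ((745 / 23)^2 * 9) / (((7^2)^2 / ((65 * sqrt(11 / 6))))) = 108229875 * sqrt(66) / 2540258+ 2925 / 4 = 1077.38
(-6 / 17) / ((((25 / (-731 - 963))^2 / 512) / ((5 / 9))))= -2938507264 / 6375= -460942.32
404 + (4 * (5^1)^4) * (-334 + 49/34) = -830993.06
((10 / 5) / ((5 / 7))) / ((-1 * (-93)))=14 / 465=0.03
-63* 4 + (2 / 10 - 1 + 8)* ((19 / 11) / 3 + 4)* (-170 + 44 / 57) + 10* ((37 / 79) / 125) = -2405346514 / 412775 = -5827.26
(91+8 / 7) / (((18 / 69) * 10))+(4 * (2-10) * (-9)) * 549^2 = 2430498653 / 28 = 86803523.32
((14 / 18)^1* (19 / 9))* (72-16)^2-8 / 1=416440 / 81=5141.23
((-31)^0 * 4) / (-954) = -2 / 477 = -0.00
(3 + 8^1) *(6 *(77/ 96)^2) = 65219/ 1536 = 42.46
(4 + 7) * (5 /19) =55 /19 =2.89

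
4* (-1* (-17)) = 68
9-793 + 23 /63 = -49369 /63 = -783.63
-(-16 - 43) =59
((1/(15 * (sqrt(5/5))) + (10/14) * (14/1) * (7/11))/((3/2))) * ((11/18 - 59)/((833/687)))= -255360419/1237005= -206.43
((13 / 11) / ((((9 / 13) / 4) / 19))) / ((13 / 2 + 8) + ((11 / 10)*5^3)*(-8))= -1976 / 16533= -0.12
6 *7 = 42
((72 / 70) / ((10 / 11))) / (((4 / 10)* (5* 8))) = 0.07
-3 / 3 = -1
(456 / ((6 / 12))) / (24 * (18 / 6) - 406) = -456 / 167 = -2.73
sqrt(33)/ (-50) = -sqrt(33)/ 50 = -0.11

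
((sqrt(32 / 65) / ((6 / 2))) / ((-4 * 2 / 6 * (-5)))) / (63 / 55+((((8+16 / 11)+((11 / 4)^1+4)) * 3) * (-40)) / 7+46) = -77 * sqrt(130) / 5771935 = -0.00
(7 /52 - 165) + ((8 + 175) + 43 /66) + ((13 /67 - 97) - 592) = -77033521 /114972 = -670.02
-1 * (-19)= 19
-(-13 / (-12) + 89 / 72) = -167 / 72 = -2.32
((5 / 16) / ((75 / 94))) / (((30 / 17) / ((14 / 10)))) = 5593 / 18000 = 0.31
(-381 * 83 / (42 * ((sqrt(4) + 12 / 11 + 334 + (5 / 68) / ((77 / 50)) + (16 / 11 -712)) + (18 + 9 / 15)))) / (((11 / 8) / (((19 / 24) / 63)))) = 17023715 / 877795569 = 0.02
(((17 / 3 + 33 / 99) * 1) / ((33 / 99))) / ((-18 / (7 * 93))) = -651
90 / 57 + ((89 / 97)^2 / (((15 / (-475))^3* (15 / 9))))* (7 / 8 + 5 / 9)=-2657919139615 / 115843608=-22944.03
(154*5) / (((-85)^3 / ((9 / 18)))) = -77 / 122825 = -0.00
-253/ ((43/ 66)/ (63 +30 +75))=-2805264/ 43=-65238.70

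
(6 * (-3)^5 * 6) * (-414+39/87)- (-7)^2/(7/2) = 104914358/29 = 3617736.48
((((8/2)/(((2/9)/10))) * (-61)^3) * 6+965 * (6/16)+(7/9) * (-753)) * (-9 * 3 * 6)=158850528057/4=39712632014.25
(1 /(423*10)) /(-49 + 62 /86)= -43 /8781480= -0.00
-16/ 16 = -1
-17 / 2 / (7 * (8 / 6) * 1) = -51 / 56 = -0.91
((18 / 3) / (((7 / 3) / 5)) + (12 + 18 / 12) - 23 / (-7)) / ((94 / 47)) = 415 / 28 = 14.82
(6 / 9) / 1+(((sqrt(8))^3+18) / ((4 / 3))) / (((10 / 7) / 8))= 1144 / 15+336* sqrt(2) / 5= 171.30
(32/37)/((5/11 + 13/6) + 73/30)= 880/5143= 0.17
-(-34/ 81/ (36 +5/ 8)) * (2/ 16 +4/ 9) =1394/ 213597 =0.01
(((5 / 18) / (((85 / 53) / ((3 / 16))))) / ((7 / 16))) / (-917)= -53 / 654738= -0.00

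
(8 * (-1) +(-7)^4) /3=2393 /3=797.67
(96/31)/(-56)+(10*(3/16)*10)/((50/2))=603/868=0.69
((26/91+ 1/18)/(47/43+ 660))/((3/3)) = 1849/3581802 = 0.00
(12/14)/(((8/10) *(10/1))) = 3/28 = 0.11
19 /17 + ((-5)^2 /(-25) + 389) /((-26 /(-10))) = 33227 /221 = 150.35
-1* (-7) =7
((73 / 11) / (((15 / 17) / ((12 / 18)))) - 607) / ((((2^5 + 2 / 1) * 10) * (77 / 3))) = -42569 / 617100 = -0.07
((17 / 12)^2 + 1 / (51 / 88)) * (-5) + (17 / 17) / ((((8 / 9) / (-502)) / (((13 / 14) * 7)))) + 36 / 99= -99342065 / 26928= -3689.17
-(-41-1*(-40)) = 1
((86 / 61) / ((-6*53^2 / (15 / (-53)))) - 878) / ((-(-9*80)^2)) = 7973554151 / 4707848044800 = 0.00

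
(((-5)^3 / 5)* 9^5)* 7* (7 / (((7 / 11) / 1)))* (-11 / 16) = 1250362575 / 16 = 78147660.94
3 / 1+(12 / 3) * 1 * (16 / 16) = 7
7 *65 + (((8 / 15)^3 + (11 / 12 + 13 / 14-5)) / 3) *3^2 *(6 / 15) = 35547461 / 78750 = 451.40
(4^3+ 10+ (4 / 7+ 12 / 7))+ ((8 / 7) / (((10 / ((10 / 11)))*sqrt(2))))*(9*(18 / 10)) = 324*sqrt(2) / 385+ 534 / 7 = 77.48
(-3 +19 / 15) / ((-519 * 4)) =13 / 15570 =0.00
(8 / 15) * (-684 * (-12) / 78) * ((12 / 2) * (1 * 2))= 43776 / 65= 673.48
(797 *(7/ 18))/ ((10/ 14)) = 39053/ 90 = 433.92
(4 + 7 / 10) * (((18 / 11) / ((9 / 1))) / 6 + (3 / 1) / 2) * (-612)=-242097 / 55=-4401.76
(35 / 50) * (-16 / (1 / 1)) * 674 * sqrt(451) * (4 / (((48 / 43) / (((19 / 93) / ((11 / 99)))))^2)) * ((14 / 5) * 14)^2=-15122521315804 * sqrt(451) / 120125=-2673493149.42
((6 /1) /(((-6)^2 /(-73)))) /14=-73 /84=-0.87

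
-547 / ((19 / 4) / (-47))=102836 / 19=5412.42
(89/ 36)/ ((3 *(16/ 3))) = 89/ 576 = 0.15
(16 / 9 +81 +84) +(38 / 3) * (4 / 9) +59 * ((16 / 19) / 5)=467713 / 2565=182.34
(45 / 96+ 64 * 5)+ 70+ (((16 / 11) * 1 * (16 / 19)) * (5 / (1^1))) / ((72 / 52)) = 23769335 / 60192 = 394.89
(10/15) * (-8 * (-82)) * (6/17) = 2624/17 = 154.35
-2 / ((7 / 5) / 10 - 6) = 100 / 293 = 0.34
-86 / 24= -43 / 12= -3.58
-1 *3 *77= -231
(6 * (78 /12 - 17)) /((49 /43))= -387 /7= -55.29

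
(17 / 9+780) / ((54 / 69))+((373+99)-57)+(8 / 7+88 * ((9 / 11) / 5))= 8105963 / 5670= 1429.62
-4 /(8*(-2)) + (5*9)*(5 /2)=451 /4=112.75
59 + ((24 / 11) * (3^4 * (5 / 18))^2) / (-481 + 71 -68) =149036 / 2629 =56.69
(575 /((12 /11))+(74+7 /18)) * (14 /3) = 151571 /54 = 2806.87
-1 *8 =-8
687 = 687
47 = 47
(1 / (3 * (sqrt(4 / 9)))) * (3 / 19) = 3 / 38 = 0.08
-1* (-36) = 36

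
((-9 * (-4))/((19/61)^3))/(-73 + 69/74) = -604677384/36579047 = -16.53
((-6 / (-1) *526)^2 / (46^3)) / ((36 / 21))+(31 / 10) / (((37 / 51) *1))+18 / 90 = 28885795 / 450179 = 64.17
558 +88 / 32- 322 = 955 / 4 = 238.75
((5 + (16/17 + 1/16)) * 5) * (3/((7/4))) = 24495/476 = 51.46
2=2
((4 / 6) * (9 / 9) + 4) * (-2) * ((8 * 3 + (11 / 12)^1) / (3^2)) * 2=-4186 / 81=-51.68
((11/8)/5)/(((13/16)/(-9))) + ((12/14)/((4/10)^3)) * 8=47364/455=104.10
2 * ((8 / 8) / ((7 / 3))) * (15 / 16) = 0.80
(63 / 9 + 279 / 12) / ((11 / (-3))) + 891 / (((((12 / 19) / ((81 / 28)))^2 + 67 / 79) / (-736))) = -54535867438371 / 74493196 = -732091.93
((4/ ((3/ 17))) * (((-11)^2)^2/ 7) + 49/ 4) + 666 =4039325/ 84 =48087.20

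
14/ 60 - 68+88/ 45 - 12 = -7003/ 90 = -77.81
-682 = -682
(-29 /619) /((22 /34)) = -0.07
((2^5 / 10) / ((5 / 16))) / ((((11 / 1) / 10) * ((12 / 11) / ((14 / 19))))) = 6.29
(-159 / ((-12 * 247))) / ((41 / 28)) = 371 / 10127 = 0.04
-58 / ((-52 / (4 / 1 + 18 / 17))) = 1247 / 221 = 5.64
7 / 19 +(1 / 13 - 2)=-384 / 247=-1.55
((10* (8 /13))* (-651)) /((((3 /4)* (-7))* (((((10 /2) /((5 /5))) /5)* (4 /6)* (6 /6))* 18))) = 2480 /39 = 63.59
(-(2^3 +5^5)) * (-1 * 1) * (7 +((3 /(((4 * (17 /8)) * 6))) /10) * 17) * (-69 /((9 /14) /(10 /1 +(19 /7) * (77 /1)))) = -2614372579 /5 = -522874515.80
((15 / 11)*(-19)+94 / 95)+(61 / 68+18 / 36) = -1671513 / 71060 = -23.52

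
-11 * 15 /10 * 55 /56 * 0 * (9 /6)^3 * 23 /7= 0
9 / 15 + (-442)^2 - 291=975368 / 5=195073.60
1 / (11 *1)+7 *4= 309 / 11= 28.09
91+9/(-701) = 63782/701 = 90.99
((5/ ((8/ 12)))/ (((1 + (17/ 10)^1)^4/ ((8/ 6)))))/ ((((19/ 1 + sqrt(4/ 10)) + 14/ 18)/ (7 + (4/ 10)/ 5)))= 105020000/ 1557496107-118000*sqrt(10)/ 173055123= 0.07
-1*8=-8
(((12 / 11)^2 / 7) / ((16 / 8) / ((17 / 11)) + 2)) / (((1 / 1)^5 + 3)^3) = 153 / 189728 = 0.00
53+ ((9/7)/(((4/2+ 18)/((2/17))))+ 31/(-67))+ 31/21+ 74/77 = 144662869/2631090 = 54.98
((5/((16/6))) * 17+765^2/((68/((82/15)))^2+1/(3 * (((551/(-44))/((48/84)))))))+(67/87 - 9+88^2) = 6047972690190041/523621896456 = 11550.27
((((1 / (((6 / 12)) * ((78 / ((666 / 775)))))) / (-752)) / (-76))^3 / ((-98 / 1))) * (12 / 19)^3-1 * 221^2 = -12241395457060477486940177780926037 / 250637690814284668351184000000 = -48841.00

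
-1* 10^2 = -100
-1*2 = -2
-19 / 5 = -3.80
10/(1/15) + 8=158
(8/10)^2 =16/25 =0.64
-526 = -526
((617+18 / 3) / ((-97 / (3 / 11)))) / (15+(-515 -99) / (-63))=-117747 / 1663453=-0.07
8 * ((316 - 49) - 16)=2008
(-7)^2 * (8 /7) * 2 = 112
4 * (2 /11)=8 /11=0.73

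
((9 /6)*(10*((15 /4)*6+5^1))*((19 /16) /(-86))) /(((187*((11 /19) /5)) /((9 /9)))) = -135375 /514624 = -0.26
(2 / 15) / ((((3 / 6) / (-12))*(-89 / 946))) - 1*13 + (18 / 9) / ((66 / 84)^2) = 24.25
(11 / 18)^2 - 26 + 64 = 12433 / 324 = 38.37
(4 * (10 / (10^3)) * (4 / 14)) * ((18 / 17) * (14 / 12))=6 / 425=0.01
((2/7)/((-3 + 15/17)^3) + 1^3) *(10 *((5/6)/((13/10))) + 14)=31518217/1592136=19.80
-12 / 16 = -3 / 4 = -0.75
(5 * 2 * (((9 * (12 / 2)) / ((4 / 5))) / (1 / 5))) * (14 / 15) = 3150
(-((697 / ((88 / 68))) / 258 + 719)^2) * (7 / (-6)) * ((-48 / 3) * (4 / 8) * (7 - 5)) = -117262411766143 / 12081366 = -9706055.74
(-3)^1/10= -3/10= -0.30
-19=-19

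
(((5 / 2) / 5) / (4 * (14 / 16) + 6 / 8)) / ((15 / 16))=32 / 255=0.13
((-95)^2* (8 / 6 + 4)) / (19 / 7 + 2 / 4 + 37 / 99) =66712800 / 4973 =13415.00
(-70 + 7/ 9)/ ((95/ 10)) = -1246/ 171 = -7.29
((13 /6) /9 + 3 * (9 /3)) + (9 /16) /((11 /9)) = 46099 /4752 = 9.70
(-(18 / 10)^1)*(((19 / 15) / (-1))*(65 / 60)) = 247 / 100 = 2.47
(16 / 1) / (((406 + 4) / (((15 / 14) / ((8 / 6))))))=9 / 287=0.03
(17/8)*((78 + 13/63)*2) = 83759/252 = 332.38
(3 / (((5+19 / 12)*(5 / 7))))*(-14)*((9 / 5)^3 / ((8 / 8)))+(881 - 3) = 40779338 / 49375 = 825.91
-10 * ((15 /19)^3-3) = 172020 /6859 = 25.08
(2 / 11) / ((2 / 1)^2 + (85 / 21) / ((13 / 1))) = 546 / 12947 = 0.04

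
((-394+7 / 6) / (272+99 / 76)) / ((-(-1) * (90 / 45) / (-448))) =20062784 / 62313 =321.97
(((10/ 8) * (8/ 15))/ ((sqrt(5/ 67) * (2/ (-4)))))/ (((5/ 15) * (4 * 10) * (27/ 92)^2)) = -4232 * sqrt(335)/ 18225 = -4.25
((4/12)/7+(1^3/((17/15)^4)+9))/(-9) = -16932115/15785469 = -1.07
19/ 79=0.24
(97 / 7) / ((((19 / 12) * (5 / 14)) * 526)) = 1164 / 24985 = 0.05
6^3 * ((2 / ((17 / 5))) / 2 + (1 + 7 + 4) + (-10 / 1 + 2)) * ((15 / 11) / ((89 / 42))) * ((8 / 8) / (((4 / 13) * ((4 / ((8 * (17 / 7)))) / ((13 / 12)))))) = 9992970 / 979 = 10207.32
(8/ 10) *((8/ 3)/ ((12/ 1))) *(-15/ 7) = -0.38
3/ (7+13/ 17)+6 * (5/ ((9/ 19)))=8411/ 132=63.72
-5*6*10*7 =-2100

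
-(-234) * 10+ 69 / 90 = 70223 / 30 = 2340.77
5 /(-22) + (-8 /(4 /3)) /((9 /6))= -93 /22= -4.23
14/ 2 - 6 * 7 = -35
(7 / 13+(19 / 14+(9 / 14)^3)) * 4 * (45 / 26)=3469365 / 231868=14.96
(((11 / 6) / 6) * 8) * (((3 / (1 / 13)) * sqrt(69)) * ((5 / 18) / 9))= 24.44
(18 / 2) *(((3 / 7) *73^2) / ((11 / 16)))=2302128 / 77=29897.77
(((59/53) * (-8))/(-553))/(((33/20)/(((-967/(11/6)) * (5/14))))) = -1.84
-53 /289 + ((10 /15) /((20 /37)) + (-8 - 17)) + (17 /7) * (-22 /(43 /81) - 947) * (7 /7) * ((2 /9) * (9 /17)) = -799503767 /2609670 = -306.36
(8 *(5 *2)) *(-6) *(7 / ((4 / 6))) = -5040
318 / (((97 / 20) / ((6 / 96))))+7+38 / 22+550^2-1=645560235 / 2134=302511.83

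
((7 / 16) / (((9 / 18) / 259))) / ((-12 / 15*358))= -9065 / 11456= -0.79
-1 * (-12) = 12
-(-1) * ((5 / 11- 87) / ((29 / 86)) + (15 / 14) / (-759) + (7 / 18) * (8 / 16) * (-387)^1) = -331.90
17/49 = 0.35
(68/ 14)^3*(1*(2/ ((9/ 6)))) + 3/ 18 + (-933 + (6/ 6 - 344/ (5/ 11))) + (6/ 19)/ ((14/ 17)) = -100066231/ 65170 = -1535.46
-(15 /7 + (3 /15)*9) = -138 /35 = -3.94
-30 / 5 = -6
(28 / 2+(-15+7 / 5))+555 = 2777 / 5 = 555.40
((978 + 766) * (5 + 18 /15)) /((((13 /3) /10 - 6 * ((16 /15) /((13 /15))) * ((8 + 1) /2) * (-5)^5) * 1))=4216992 /40500169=0.10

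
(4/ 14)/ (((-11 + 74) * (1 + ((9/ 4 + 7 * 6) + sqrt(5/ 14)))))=1448/ 14445081 - 16 * sqrt(70)/ 101115567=0.00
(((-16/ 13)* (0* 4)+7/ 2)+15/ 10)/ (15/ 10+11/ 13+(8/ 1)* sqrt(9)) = 26/ 137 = 0.19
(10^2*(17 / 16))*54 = 5737.50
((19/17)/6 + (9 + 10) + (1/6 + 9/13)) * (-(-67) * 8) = 2374480/221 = 10744.25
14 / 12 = 7 / 6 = 1.17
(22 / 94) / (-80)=-11 / 3760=-0.00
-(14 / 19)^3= -2744 / 6859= -0.40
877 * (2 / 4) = 877 / 2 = 438.50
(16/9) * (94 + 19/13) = 19856/117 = 169.71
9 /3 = 3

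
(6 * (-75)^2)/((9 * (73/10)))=37500/73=513.70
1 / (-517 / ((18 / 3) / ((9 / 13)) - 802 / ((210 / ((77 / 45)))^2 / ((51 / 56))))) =-146595143 / 8794170000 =-0.02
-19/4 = -4.75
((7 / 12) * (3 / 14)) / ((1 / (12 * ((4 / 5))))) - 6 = -24 / 5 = -4.80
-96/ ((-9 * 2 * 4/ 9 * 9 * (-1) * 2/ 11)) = -22/ 3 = -7.33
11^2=121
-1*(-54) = 54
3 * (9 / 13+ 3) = 144 / 13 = 11.08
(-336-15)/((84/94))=-5499/14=-392.79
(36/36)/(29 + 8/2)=1/33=0.03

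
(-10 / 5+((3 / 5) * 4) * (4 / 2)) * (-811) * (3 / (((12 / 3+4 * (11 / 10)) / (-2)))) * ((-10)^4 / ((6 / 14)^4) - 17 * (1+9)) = 38921885060 / 81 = 480517099.51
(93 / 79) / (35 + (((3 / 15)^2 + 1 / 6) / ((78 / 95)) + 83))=217620 / 21860011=0.01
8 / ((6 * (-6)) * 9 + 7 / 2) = -16 / 641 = -0.02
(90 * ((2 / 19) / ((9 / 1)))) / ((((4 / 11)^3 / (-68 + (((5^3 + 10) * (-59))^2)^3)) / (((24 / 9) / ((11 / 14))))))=56913395210309059910770205 / 3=18971131736769686636923400.00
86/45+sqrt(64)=446/45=9.91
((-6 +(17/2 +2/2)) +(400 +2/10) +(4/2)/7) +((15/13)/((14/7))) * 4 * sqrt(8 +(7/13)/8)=15 * sqrt(21814)/338 +28279/70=410.54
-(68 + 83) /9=-151 /9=-16.78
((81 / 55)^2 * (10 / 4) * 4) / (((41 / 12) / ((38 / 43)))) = 5983632 / 1066615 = 5.61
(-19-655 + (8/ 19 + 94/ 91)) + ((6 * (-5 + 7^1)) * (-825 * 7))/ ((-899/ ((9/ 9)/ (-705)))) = -49141128476/ 73055437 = -672.66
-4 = -4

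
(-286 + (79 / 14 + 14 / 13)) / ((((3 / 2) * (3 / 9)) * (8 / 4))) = -50829 / 182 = -279.28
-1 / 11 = -0.09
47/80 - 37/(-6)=6.75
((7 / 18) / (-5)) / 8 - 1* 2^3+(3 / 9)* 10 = -3367 / 720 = -4.68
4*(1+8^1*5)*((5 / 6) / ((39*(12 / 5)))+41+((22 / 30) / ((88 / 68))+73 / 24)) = 12841733 / 1755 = 7317.23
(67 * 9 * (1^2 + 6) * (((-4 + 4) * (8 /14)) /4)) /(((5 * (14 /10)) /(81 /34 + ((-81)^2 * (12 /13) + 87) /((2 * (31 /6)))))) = 0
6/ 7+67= 475/ 7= 67.86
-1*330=-330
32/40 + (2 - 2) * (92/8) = 4/5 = 0.80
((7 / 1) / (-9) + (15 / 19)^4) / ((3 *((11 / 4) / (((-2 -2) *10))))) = 73059520 / 38705337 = 1.89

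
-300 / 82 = -150 / 41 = -3.66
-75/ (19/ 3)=-225/ 19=-11.84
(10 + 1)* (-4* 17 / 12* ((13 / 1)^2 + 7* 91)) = -150722 / 3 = -50240.67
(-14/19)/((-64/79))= 553/608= 0.91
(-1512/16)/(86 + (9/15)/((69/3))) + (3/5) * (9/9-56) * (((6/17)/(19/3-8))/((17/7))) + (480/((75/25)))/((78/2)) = 504475739/85772310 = 5.88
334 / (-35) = -334 / 35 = -9.54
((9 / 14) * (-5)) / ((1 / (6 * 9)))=-1215 / 7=-173.57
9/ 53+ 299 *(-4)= -63379/ 53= -1195.83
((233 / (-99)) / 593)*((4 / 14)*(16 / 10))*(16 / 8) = -7456 / 2054745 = -0.00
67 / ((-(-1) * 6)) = 67 / 6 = 11.17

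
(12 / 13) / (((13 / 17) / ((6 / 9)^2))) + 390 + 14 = 205100 / 507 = 404.54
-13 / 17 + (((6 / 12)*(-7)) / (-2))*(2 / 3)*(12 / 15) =43 / 255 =0.17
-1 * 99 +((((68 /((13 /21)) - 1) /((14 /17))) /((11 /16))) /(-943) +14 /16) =-742534775 /7551544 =-98.33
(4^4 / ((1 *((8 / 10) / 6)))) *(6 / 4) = 2880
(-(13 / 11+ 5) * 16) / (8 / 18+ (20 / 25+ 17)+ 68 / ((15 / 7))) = -48960 / 24739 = -1.98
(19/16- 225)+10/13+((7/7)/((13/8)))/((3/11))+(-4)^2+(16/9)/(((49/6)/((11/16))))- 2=-6318139/30576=-206.64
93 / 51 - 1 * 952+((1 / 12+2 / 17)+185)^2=1387861417 / 41616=33349.23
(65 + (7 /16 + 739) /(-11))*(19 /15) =-7429 /2640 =-2.81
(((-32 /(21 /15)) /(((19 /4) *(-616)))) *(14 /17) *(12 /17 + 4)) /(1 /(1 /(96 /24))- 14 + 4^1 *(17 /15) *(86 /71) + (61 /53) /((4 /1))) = -2889984000 /402960016613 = -0.01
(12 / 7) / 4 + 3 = 24 / 7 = 3.43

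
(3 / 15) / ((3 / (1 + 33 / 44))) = 7 / 60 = 0.12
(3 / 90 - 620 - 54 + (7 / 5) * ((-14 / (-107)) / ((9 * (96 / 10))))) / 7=-77883343 / 808920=-96.28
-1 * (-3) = 3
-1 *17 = -17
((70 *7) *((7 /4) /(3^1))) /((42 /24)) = 163.33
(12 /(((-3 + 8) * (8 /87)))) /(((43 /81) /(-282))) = -2980881 /215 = -13864.56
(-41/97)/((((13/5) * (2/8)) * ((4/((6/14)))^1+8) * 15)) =-41/16393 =-0.00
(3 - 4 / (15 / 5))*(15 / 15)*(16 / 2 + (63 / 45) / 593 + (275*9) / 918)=3235529 / 181458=17.83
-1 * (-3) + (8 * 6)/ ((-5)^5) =9327/ 3125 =2.98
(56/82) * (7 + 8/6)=700/123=5.69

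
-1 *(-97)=97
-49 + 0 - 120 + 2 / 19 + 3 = -3152 / 19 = -165.89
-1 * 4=-4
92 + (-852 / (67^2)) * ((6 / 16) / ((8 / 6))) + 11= 3697019 / 35912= 102.95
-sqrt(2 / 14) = -0.38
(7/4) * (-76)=-133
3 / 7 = 0.43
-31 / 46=-0.67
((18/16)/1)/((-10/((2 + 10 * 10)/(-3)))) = 3.82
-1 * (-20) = 20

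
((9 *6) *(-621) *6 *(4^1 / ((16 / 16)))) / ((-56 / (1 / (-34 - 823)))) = -100602 / 5999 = -16.77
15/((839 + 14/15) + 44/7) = 1575/88853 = 0.02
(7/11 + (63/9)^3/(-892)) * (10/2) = 12355/9812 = 1.26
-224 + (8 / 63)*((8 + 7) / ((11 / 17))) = -51064 / 231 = -221.06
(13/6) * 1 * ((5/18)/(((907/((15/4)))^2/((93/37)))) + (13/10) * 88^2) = 21812.27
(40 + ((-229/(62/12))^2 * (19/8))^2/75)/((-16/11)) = -294893655081377/1477633600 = -199571.57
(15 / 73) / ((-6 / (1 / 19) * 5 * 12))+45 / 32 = 187241 / 133152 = 1.41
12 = 12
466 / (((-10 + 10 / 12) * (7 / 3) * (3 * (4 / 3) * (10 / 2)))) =-2097 / 1925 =-1.09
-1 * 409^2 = -167281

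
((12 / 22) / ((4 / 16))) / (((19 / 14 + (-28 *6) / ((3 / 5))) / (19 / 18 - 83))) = 82600 / 128733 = 0.64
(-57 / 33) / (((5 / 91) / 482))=-833378 / 55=-15152.33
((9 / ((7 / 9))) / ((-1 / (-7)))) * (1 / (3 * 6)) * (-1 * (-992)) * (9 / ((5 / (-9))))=-361584 / 5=-72316.80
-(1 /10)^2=-1 /100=-0.01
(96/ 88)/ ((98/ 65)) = 390/ 539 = 0.72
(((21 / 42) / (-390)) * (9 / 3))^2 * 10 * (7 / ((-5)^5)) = -7 / 21125000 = -0.00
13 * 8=104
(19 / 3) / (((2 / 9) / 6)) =171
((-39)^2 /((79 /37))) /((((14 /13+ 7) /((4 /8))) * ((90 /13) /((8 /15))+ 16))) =1.52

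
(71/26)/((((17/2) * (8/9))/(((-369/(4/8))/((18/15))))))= -392985/1768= -222.28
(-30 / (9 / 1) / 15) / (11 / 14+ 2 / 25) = -700 / 2727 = -0.26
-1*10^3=-1000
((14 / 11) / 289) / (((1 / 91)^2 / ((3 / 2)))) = 173901 / 3179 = 54.70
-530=-530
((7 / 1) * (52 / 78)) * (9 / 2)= 21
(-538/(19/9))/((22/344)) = -832824/209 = -3984.80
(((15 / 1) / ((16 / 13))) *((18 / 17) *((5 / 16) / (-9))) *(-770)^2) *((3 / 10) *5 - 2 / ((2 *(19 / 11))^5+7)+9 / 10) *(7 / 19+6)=-67341123525400725 / 16612541168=-4053631.70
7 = 7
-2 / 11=-0.18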